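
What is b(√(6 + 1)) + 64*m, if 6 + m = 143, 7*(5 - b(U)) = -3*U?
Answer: 8773 + 3*√7/7 ≈ 8774.1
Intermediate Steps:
b(U) = 5 + 3*U/7 (b(U) = 5 - (-3)*U/7 = 5 + 3*U/7)
m = 137 (m = -6 + 143 = 137)
b(√(6 + 1)) + 64*m = (5 + 3*√(6 + 1)/7) + 64*137 = (5 + 3*√7/7) + 8768 = 8773 + 3*√7/7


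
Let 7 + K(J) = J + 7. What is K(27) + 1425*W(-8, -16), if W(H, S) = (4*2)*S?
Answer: -182373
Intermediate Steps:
W(H, S) = 8*S
K(J) = J (K(J) = -7 + (J + 7) = -7 + (7 + J) = J)
K(27) + 1425*W(-8, -16) = 27 + 1425*(8*(-16)) = 27 + 1425*(-128) = 27 - 182400 = -182373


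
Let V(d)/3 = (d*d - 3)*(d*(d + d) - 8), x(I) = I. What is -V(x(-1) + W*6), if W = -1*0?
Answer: -36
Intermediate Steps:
W = 0
V(d) = 3*(-8 + 2*d²)*(-3 + d²) (V(d) = 3*((d*d - 3)*(d*(d + d) - 8)) = 3*((d² - 3)*(d*(2*d) - 8)) = 3*((-3 + d²)*(2*d² - 8)) = 3*((-3 + d²)*(-8 + 2*d²)) = 3*((-8 + 2*d²)*(-3 + d²)) = 3*(-8 + 2*d²)*(-3 + d²))
-V(x(-1) + W*6) = -(72 - 42*(-1 + 0*6)² + 6*(-1 + 0*6)⁴) = -(72 - 42*(-1 + 0)² + 6*(-1 + 0)⁴) = -(72 - 42*(-1)² + 6*(-1)⁴) = -(72 - 42*1 + 6*1) = -(72 - 42 + 6) = -1*36 = -36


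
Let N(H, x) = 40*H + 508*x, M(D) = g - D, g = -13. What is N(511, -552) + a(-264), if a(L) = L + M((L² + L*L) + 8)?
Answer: -399653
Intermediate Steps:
M(D) = -13 - D
a(L) = -21 + L - 2*L² (a(L) = L + (-13 - ((L² + L*L) + 8)) = L + (-13 - ((L² + L²) + 8)) = L + (-13 - (2*L² + 8)) = L + (-13 - (8 + 2*L²)) = L + (-13 + (-8 - 2*L²)) = L + (-21 - 2*L²) = -21 + L - 2*L²)
N(511, -552) + a(-264) = (40*511 + 508*(-552)) + (-21 - 264 - 2*(-264)²) = (20440 - 280416) + (-21 - 264 - 2*69696) = -259976 + (-21 - 264 - 139392) = -259976 - 139677 = -399653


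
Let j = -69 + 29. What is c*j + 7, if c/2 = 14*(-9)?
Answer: 10087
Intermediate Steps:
j = -40
c = -252 (c = 2*(14*(-9)) = 2*(-126) = -252)
c*j + 7 = -252*(-40) + 7 = 10080 + 7 = 10087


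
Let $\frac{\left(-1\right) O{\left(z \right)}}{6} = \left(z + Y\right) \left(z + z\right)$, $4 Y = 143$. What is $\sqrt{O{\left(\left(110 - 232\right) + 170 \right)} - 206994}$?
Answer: $i \sqrt{255234} \approx 505.21 i$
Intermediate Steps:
$Y = \frac{143}{4}$ ($Y = \frac{1}{4} \cdot 143 = \frac{143}{4} \approx 35.75$)
$O{\left(z \right)} = - 12 z \left(\frac{143}{4} + z\right)$ ($O{\left(z \right)} = - 6 \left(z + \frac{143}{4}\right) \left(z + z\right) = - 6 \left(\frac{143}{4} + z\right) 2 z = - 6 \cdot 2 z \left(\frac{143}{4} + z\right) = - 12 z \left(\frac{143}{4} + z\right)$)
$\sqrt{O{\left(\left(110 - 232\right) + 170 \right)} - 206994} = \sqrt{- 3 \left(\left(110 - 232\right) + 170\right) \left(143 + 4 \left(\left(110 - 232\right) + 170\right)\right) - 206994} = \sqrt{- 3 \left(-122 + 170\right) \left(143 + 4 \left(-122 + 170\right)\right) - 206994} = \sqrt{\left(-3\right) 48 \left(143 + 4 \cdot 48\right) - 206994} = \sqrt{\left(-3\right) 48 \left(143 + 192\right) - 206994} = \sqrt{\left(-3\right) 48 \cdot 335 - 206994} = \sqrt{-48240 - 206994} = \sqrt{-255234} = i \sqrt{255234}$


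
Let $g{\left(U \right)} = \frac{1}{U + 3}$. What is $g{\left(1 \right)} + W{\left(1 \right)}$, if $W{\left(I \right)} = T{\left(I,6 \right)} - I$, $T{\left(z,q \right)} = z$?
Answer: $\frac{1}{4} \approx 0.25$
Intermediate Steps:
$g{\left(U \right)} = \frac{1}{3 + U}$
$W{\left(I \right)} = 0$ ($W{\left(I \right)} = I - I = 0$)
$g{\left(1 \right)} + W{\left(1 \right)} = \frac{1}{3 + 1} + 0 = \frac{1}{4} + 0 = \frac{1}{4}$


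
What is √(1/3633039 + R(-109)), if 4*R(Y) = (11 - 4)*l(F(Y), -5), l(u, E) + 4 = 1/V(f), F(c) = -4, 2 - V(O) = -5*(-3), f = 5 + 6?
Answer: I*√7073182367911491/31486338 ≈ 2.6711*I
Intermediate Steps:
f = 11
V(O) = -13 (V(O) = 2 - (-5)*(-3) = 2 - 1*15 = 2 - 15 = -13)
l(u, E) = -53/13 (l(u, E) = -4 + 1/(-13) = -4 - 1/13 = -53/13)
R(Y) = -371/52 (R(Y) = ((11 - 4)*(-53/13))/4 = (7*(-53/13))/4 = (¼)*(-371/13) = -371/52)
√(1/3633039 + R(-109)) = √(1/3633039 - 371/52) = √(-1347857417/188918028) = I*√7073182367911491/31486338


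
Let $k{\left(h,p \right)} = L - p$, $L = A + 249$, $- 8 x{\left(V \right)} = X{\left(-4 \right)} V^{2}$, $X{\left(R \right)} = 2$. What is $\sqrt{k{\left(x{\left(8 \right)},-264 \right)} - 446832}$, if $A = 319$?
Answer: $20 i \sqrt{1115} \approx 667.83 i$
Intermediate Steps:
$x{\left(V \right)} = - \frac{V^{2}}{4}$ ($x{\left(V \right)} = - \frac{2 V^{2}}{8} = - \frac{V^{2}}{4}$)
$L = 568$ ($L = 319 + 249 = 568$)
$k{\left(h,p \right)} = 568 - p$
$\sqrt{k{\left(x{\left(8 \right)},-264 \right)} - 446832} = \sqrt{\left(568 - -264\right) - 446832} = \sqrt{\left(568 + 264\right) - 446832} = \sqrt{832 - 446832} = \sqrt{-446000} = 20 i \sqrt{1115}$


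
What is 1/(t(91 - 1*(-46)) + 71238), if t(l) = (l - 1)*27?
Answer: 1/74910 ≈ 1.3349e-5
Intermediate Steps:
t(l) = -27 + 27*l (t(l) = (-1 + l)*27 = -27 + 27*l)
1/(t(91 - 1*(-46)) + 71238) = 1/((-27 + 27*(91 - 1*(-46))) + 71238) = 1/((-27 + 27*(91 + 46)) + 71238) = 1/((-27 + 27*137) + 71238) = 1/((-27 + 3699) + 71238) = 1/(3672 + 71238) = 1/74910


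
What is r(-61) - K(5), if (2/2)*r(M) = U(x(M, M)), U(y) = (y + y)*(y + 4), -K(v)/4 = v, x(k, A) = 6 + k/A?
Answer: 174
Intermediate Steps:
K(v) = -4*v
U(y) = 2*y*(4 + y) (U(y) = (2*y)*(4 + y) = 2*y*(4 + y))
r(M) = 154 (r(M) = 2*(6 + M/M)*(4 + (6 + M/M)) = 2*(6 + 1)*(4 + (6 + 1)) = 2*7*(4 + 7) = 2*7*11 = 154)
r(-61) - K(5) = 154 - (-4)*5 = 154 - 1*(-20) = 154 + 20 = 174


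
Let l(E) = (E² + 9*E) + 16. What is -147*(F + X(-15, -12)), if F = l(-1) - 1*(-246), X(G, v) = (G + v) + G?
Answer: -31164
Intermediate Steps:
l(E) = 16 + E² + 9*E
X(G, v) = v + 2*G
F = 254 (F = (16 + (-1)² + 9*(-1)) - 1*(-246) = (16 + 1 - 9) + 246 = 8 + 246 = 254)
-147*(F + X(-15, -12)) = -147*(254 + (-12 + 2*(-15))) = -147*(254 + (-12 - 30)) = -147*(254 - 42) = -147*212 = -31164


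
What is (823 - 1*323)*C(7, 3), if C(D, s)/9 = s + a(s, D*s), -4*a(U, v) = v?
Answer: -10125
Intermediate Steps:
a(U, v) = -v/4
C(D, s) = 9*s - 9*D*s/4 (C(D, s) = 9*(s - D*s/4) = 9*s - 9*D*s/4)
(823 - 1*323)*C(7, 3) = (823 - 1*323)*((9/4)*3*(4 - 1*7)) = (823 - 323)*((9/4)*3*(4 - 7)) = 500*((9/4)*3*(-3)) = 500*(-81/4) = -10125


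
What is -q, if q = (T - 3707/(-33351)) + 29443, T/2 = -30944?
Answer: 1082069488/33351 ≈ 32445.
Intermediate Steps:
T = -61888 (T = 2*(-30944) = -61888)
q = -1082069488/33351 (q = (-61888 - 3707/(-33351)) + 29443 = (-61888 - 3707*(-1/33351)) + 29443 = (-61888 + 3707/33351) + 29443 = -2064022981/33351 + 29443 = -1082069488/33351 ≈ -32445.)
-q = -1*(-1082069488/33351) = 1082069488/33351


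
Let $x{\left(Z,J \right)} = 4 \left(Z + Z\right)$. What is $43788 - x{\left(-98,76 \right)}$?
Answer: $44572$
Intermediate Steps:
$x{\left(Z,J \right)} = 8 Z$ ($x{\left(Z,J \right)} = 4 \cdot 2 Z = 8 Z$)
$43788 - x{\left(-98,76 \right)} = 43788 - 8 \left(-98\right) = 43788 - -784 = 43788 + 784 = 44572$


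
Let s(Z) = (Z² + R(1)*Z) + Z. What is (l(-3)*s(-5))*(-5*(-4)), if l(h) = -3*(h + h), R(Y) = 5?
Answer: -1800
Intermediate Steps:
l(h) = -6*h
s(Z) = Z² + 6*Z (s(Z) = (Z² + 5*Z) + Z = Z² + 6*Z)
(l(-3)*s(-5))*(-5*(-4)) = ((-6*(-3))*(-5*(6 - 5)))*(-5*(-4)) = (18*(-5*1))*20 = (18*(-5))*20 = -90*20 = -1800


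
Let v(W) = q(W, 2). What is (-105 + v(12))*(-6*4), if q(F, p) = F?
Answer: 2232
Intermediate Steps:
v(W) = W
(-105 + v(12))*(-6*4) = (-105 + 12)*(-6*4) = -93*(-24) = 2232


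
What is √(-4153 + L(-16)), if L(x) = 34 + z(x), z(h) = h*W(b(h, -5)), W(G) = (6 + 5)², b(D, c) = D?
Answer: I*√6055 ≈ 77.814*I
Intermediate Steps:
W(G) = 121 (W(G) = 11² = 121)
z(h) = 121*h (z(h) = h*121 = 121*h)
L(x) = 34 + 121*x
√(-4153 + L(-16)) = √(-4153 + (34 + 121*(-16))) = √(-4153 + (34 - 1936)) = √(-4153 - 1902) = √(-6055) = I*√6055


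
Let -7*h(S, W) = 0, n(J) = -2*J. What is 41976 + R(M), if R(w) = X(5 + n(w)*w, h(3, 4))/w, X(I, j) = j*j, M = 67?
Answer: 41976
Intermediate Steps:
h(S, W) = 0 (h(S, W) = -⅐*0 = 0)
X(I, j) = j²
R(w) = 0 (R(w) = 0²/w = 0/w = 0)
41976 + R(M) = 41976 + 0 = 41976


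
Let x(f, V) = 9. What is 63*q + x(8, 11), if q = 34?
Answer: 2151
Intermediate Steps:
63*q + x(8, 11) = 63*34 + 9 = 2142 + 9 = 2151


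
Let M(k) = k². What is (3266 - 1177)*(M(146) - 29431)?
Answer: -16952235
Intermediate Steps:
(3266 - 1177)*(M(146) - 29431) = (3266 - 1177)*(146² - 29431) = 2089*(21316 - 29431) = 2089*(-8115) = -16952235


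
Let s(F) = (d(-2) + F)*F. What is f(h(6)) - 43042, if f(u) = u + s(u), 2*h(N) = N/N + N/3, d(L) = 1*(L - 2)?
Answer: -172177/4 ≈ -43044.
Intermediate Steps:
d(L) = -2 + L (d(L) = 1*(-2 + L) = -2 + L)
h(N) = ½ + N/6 (h(N) = (N/N + N/3)/2 = (1 + N*(⅓))/2 = (1 + N/3)/2 = ½ + N/6)
s(F) = F*(-4 + F) (s(F) = ((-2 - 2) + F)*F = (-4 + F)*F = F*(-4 + F))
f(u) = u + u*(-4 + u)
f(h(6)) - 43042 = (½ + (⅙)*6)*(-3 + (½ + (⅙)*6)) - 43042 = (½ + 1)*(-3 + (½ + 1)) - 43042 = 3*(-3 + 3/2)/2 - 43042 = (3/2)*(-3/2) - 43042 = -9/4 - 43042 = -172177/4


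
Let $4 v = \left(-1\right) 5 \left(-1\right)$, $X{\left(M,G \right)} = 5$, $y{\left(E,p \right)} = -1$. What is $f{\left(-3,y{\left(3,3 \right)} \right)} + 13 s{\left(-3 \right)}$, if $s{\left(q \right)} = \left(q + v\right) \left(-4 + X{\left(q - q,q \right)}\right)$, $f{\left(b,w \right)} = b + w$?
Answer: $- \frac{107}{4} \approx -26.75$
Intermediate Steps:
$v = \frac{5}{4}$ ($v = \frac{\left(-1\right) 5 \left(-1\right)}{4} = \frac{\left(-5\right) \left(-1\right)}{4} = \frac{1}{4} \cdot 5 = \frac{5}{4} \approx 1.25$)
$s{\left(q \right)} = \frac{5}{4} + q$ ($s{\left(q \right)} = \left(q + \frac{5}{4}\right) \left(-4 + 5\right) = \left(\frac{5}{4} + q\right) 1 = \frac{5}{4} + q$)
$f{\left(-3,y{\left(3,3 \right)} \right)} + 13 s{\left(-3 \right)} = \left(-3 - 1\right) + 13 \left(\frac{5}{4} - 3\right) = -4 + 13 \left(- \frac{7}{4}\right) = -4 - \frac{91}{4} = - \frac{107}{4}$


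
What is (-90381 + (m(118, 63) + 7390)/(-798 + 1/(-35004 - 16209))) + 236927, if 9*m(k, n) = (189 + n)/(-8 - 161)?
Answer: 1012083507681284/6906687775 ≈ 1.4654e+5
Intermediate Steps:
m(k, n) = -21/169 - n/1521 (m(k, n) = ((189 + n)/(-8 - 161))/9 = ((189 + n)/(-169))/9 = ((189 + n)*(-1/169))/9 = (-189/169 - n/169)/9 = -21/169 - n/1521)
(-90381 + (m(118, 63) + 7390)/(-798 + 1/(-35004 - 16209))) + 236927 = (-90381 + ((-21/169 - 1/1521*63) + 7390)/(-798 + 1/(-35004 - 16209))) + 236927 = (-90381 + ((-21/169 - 7/169) + 7390)/(-798 + 1/(-51213))) + 236927 = (-90381 + (-28/169 + 7390)/(-798 - 1/51213)) + 236927 = (-90381 + 1248882/(169*(-40867975/51213))) + 236927 = (-90381 + (1248882/169)*(-51213/40867975)) + 236927 = (-90381 - 63958993866/6906687775) + 236927 = -624297306786141/6906687775 + 236927 = 1012083507681284/6906687775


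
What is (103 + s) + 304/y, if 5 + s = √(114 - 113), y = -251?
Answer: 24545/251 ≈ 97.789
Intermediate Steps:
s = -4 (s = -5 + √(114 - 113) = -5 + √1 = -5 + 1 = -4)
(103 + s) + 304/y = (103 - 4) + 304/(-251) = 99 + 304*(-1/251) = 99 - 304/251 = 24545/251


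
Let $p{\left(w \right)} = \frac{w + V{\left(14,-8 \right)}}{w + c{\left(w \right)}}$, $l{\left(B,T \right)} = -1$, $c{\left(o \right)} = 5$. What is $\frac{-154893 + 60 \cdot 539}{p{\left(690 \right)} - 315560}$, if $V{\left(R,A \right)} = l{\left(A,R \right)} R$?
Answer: $\frac{28391445}{73104508} \approx 0.38837$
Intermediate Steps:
$V{\left(R,A \right)} = - R$
$p{\left(w \right)} = \frac{-14 + w}{5 + w}$ ($p{\left(w \right)} = \frac{w - 14}{w + 5} = \frac{w - 14}{5 + w} = \frac{-14 + w}{5 + w}$)
$\frac{-154893 + 60 \cdot 539}{p{\left(690 \right)} - 315560} = \frac{-154893 + 60 \cdot 539}{\frac{-14 + 690}{5 + 690} - 315560} = \frac{-154893 + 32340}{\frac{1}{695} \cdot 676 - 315560} = - \frac{122553}{\frac{1}{695} \cdot 676 - 315560} = - \frac{122553}{\frac{676}{695} - 315560} = - \frac{122553}{- \frac{219313524}{695}} = \left(-122553\right) \left(- \frac{695}{219313524}\right) = \frac{28391445}{73104508}$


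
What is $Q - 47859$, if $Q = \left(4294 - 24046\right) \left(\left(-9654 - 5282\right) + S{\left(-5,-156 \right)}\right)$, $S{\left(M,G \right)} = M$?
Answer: $295066773$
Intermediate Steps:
$Q = 295114632$ ($Q = \left(4294 - 24046\right) \left(\left(-9654 - 5282\right) - 5\right) = - 19752 \left(-14936 - 5\right) = \left(-19752\right) \left(-14941\right) = 295114632$)
$Q - 47859 = 295114632 - 47859 = 295066773$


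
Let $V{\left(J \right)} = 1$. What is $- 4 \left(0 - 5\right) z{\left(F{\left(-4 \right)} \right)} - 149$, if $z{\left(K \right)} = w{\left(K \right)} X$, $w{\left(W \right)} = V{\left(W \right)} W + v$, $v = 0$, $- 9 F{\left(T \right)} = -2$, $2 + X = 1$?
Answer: $- \frac{1381}{9} \approx -153.44$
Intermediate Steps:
$X = -1$ ($X = -2 + 1 = -1$)
$F{\left(T \right)} = \frac{2}{9}$ ($F{\left(T \right)} = \left(- \frac{1}{9}\right) \left(-2\right) = \frac{2}{9}$)
$w{\left(W \right)} = W$ ($w{\left(W \right)} = 1 W + 0 = W + 0 = W$)
$z{\left(K \right)} = - K$ ($z{\left(K \right)} = K \left(-1\right) = - K$)
$- 4 \left(0 - 5\right) z{\left(F{\left(-4 \right)} \right)} - 149 = - 4 \left(0 - 5\right) \left(\left(-1\right) \frac{2}{9}\right) - 149 = \left(-4\right) \left(-5\right) \left(- \frac{2}{9}\right) - 149 = 20 \left(- \frac{2}{9}\right) - 149 = - \frac{40}{9} - 149 = - \frac{1381}{9}$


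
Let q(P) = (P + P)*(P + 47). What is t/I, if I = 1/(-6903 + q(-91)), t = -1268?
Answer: -1401140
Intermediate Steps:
q(P) = 2*P*(47 + P) (q(P) = (2*P)*(47 + P) = 2*P*(47 + P))
I = 1/1105 (I = 1/(-6903 + 2*(-91)*(47 - 91)) = 1/(-6903 + 2*(-91)*(-44)) = 1/(-6903 + 8008) = 1/1105 ≈ 0.00090498)
t/I = -1268/1/1105 = -1268*1105 = -1401140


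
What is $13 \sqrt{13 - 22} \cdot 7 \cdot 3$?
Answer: $819 i \approx 819.0 i$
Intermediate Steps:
$13 \sqrt{13 - 22} \cdot 7 \cdot 3 = 13 \sqrt{-9} \cdot 21 = 13 \cdot 3 i 21 = 39 i 21 = 819 i$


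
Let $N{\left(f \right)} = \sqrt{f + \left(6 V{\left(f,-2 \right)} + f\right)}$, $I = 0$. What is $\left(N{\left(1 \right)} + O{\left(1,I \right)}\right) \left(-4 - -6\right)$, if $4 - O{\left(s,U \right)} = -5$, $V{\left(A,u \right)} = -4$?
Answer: $18 + 2 i \sqrt{22} \approx 18.0 + 9.3808 i$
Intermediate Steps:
$O{\left(s,U \right)} = 9$ ($O{\left(s,U \right)} = 4 - -5 = 4 + 5 = 9$)
$N{\left(f \right)} = \sqrt{-24 + 2 f}$ ($N{\left(f \right)} = \sqrt{f + \left(6 \left(-4\right) + f\right)} = \sqrt{f + \left(-24 + f\right)} = \sqrt{-24 + 2 f}$)
$\left(N{\left(1 \right)} + O{\left(1,I \right)}\right) \left(-4 - -6\right) = \left(\sqrt{-24 + 2 \cdot 1} + 9\right) \left(-4 - -6\right) = \left(\sqrt{-24 + 2} + 9\right) \left(-4 + 6\right) = \left(\sqrt{-22} + 9\right) 2 = \left(i \sqrt{22} + 9\right) 2 = \left(9 + i \sqrt{22}\right) 2 = 18 + 2 i \sqrt{22}$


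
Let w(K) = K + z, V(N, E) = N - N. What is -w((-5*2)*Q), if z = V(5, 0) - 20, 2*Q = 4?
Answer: 40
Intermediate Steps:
Q = 2 (Q = (½)*4 = 2)
V(N, E) = 0
z = -20 (z = 0 - 20 = -20)
w(K) = -20 + K (w(K) = K - 20 = -20 + K)
-w((-5*2)*Q) = -(-20 - 5*2*2) = -(-20 - 10*2) = -(-20 - 20) = -1*(-40) = 40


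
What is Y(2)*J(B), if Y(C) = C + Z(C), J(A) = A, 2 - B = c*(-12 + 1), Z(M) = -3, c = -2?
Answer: 20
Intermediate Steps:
B = -20 (B = 2 - (-2)*(-12 + 1) = 2 - (-2)*(-11) = 2 - 1*22 = 2 - 22 = -20)
Y(C) = -3 + C (Y(C) = C - 3 = -3 + C)
Y(2)*J(B) = (-3 + 2)*(-20) = -1*(-20) = 20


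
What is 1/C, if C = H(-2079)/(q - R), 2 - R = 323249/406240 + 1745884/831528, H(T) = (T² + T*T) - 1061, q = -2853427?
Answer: -120485893986205531/364968381194684640 ≈ -0.33013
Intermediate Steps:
H(T) = -1061 + 2*T² (H(T) = (T² + T²) - 1061 = 2*T² - 1061 = -1061 + 2*T²)
R = -37804830149/42224991840 (R = 2 - (323249/406240 + 1745884/831528) = 2 - (323249*(1/406240) + 1745884*(1/831528)) = 2 - (323249/406240 + 436471/207882) = 2 - 1*122254813829/42224991840 = 2 - 122254813829/42224991840 = -37804830149/42224991840 ≈ -0.89532)
C = -364968381194684640/120485893986205531 (C = (-1061 + 2*(-2079)²)/(-2853427 - 1*(-37804830149/42224991840)) = (-1061 + 2*4322241)/(-2853427 + 37804830149/42224991840) = (-1061 + 8644482)/(-120485893986205531/42224991840) = 8643421*(-42224991840/120485893986205531) = -364968381194684640/120485893986205531 ≈ -3.0291)
1/C = 1/(-364968381194684640/120485893986205531) = -120485893986205531/364968381194684640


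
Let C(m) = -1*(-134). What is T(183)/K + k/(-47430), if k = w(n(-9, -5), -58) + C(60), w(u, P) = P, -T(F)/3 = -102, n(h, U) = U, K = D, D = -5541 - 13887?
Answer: -1332509/76789170 ≈ -0.017353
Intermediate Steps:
D = -19428
K = -19428
T(F) = 306 (T(F) = -3*(-102) = 306)
C(m) = 134
k = 76 (k = -58 + 134 = 76)
T(183)/K + k/(-47430) = 306/(-19428) + 76/(-47430) = 306*(-1/19428) + 76*(-1/47430) = -51/3238 - 38/23715 = -1332509/76789170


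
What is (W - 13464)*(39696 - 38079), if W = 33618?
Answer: 32589018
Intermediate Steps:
(W - 13464)*(39696 - 38079) = (33618 - 13464)*(39696 - 38079) = 20154*1617 = 32589018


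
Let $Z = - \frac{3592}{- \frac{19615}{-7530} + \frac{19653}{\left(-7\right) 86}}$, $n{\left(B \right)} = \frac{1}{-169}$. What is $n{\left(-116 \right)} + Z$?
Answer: $\frac{137582441401}{1150711367} \approx 119.56$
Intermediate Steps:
$n{\left(B \right)} = - \frac{1}{169}$
$Z = \frac{814137576}{6808943}$ ($Z = - \frac{3592}{\left(-19615\right) \left(- \frac{1}{7530}\right) + \frac{19653}{-602}} = - \frac{3592}{\frac{3923}{1506} + 19653 \left(- \frac{1}{602}\right)} = - \frac{3592}{\frac{3923}{1506} - \frac{19653}{602}} = - \frac{3592}{- \frac{6808943}{226653}} = \left(-3592\right) \left(- \frac{226653}{6808943}\right) = \frac{814137576}{6808943} \approx 119.57$)
$n{\left(-116 \right)} + Z = - \frac{1}{169} + \frac{814137576}{6808943} = \frac{137582441401}{1150711367}$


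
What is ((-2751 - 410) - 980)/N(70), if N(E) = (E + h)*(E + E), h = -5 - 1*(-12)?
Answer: -4141/10780 ≈ -0.38414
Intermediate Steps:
h = 7 (h = -5 + 12 = 7)
N(E) = 2*E*(7 + E) (N(E) = (E + 7)*(E + E) = (7 + E)*(2*E) = 2*E*(7 + E))
((-2751 - 410) - 980)/N(70) = ((-2751 - 410) - 980)/((2*70*(7 + 70))) = (-3161 - 980)/((2*70*77)) = -4141/10780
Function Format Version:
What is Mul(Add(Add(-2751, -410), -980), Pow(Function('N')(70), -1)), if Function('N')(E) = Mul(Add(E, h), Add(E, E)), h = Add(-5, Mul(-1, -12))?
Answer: Rational(-4141, 10780) ≈ -0.38414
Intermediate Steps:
h = 7 (h = Add(-5, 12) = 7)
Function('N')(E) = Mul(2, E, Add(7, E)) (Function('N')(E) = Mul(Add(E, 7), Add(E, E)) = Mul(Add(7, E), Mul(2, E)) = Mul(2, E, Add(7, E)))
Mul(Add(Add(-2751, -410), -980), Pow(Function('N')(70), -1)) = Mul(Add(Add(-2751, -410), -980), Pow(Mul(2, 70, Add(7, 70)), -1)) = Mul(Add(-3161, -980), Pow(Mul(2, 70, 77), -1)) = Mul(-4141, Pow(10780, -1)) = Mul(-4141, Rational(1, 10780)) = Rational(-4141, 10780)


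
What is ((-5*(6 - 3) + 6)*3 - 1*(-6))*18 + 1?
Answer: -377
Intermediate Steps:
((-5*(6 - 3) + 6)*3 - 1*(-6))*18 + 1 = ((-5*3 + 6)*3 + 6)*18 + 1 = ((-15 + 6)*3 + 6)*18 + 1 = (-9*3 + 6)*18 + 1 = (-27 + 6)*18 + 1 = -21*18 + 1 = -378 + 1 = -377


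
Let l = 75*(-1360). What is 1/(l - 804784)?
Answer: -1/906784 ≈ -1.1028e-6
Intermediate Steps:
l = -102000
1/(l - 804784) = 1/(-102000 - 804784) = 1/(-906784) = -1/906784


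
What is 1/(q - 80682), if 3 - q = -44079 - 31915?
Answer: -1/4685 ≈ -0.00021345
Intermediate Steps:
q = 75997 (q = 3 - (-44079 - 31915) = 3 - 1*(-75994) = 3 + 75994 = 75997)
1/(q - 80682) = 1/(75997 - 80682) = 1/(-4685) = -1/4685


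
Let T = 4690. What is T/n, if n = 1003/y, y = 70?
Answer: 328300/1003 ≈ 327.32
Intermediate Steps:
n = 1003/70 ≈ 14.329
T/n = 4690/(1003/70) = 4690*(70/1003) = 328300/1003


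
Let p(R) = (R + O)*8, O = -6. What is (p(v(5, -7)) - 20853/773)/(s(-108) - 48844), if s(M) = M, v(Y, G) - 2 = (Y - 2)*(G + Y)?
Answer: 82693/37839896 ≈ 0.0021853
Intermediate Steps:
v(Y, G) = 2 + (-2 + Y)*(G + Y) (v(Y, G) = 2 + (Y - 2)*(G + Y) = 2 + (-2 + Y)*(G + Y))
p(R) = -48 + 8*R (p(R) = (R - 6)*8 = (-6 + R)*8 = -48 + 8*R)
(p(v(5, -7)) - 20853/773)/(s(-108) - 48844) = ((-48 + 8*(2 + 5² - 2*(-7) - 2*5 - 7*5)) - 20853/773)/(-108 - 48844) = ((-48 + 8*(2 + 25 + 14 - 10 - 35)) - 20853*1/773)/(-48952) = ((-48 + 8*(-4)) - 20853/773)*(-1/48952) = ((-48 - 32) - 20853/773)*(-1/48952) = (-80 - 20853/773)*(-1/48952) = -82693/773*(-1/48952) = 82693/37839896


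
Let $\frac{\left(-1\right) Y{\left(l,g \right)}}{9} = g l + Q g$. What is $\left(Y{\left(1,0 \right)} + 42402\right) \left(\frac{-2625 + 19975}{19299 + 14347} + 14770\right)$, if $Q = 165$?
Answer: $\frac{10536234892770}{16823} \approx 6.263 \cdot 10^{8}$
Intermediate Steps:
$Y{\left(l,g \right)} = - 1485 g - 9 g l$ ($Y{\left(l,g \right)} = - 9 \left(g l + 165 g\right) = - 9 \left(165 g + g l\right) = - 1485 g - 9 g l$)
$\left(Y{\left(1,0 \right)} + 42402\right) \left(\frac{-2625 + 19975}{19299 + 14347} + 14770\right) = \left(\left(-9\right) 0 \left(165 + 1\right) + 42402\right) \left(\frac{-2625 + 19975}{19299 + 14347} + 14770\right) = \left(\left(-9\right) 0 \cdot 166 + 42402\right) \left(\frac{17350}{33646} + 14770\right) = \left(0 + 42402\right) \left(17350 \cdot \frac{1}{33646} + 14770\right) = 42402 \left(\frac{8675}{16823} + 14770\right) = 42402 \cdot \frac{248484385}{16823} = \frac{10536234892770}{16823}$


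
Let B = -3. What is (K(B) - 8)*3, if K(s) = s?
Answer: -33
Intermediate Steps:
(K(B) - 8)*3 = (-3 - 8)*3 = -11*3 = -33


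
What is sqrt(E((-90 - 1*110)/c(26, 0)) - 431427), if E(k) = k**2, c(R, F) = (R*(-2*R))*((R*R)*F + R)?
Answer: I*sqrt(8329662905147)/4394 ≈ 656.83*I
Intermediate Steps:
c(R, F) = -2*R**2*(R + F*R**2) (c(R, F) = (-2*R**2)*(R**2*F + R) = (-2*R**2)*(F*R**2 + R) = (-2*R**2)*(R + F*R**2) = -2*R**2*(R + F*R**2))
sqrt(E((-90 - 1*110)/c(26, 0)) - 431427) = sqrt(((-90 - 1*110)/((2*26**3*(-1 - 1*0*26))))**2 - 431427) = sqrt(((-90 - 110)/((2*17576*(-1 + 0))))**2 - 431427) = sqrt((-200/(2*17576*(-1)))**2 - 431427) = sqrt((-200/(-35152))**2 - 431427) = sqrt((-200*(-1/35152))**2 - 431427) = sqrt((25/4394)**2 - 431427) = sqrt(625/19307236 - 431427) = sqrt(-8329662905147/19307236) = I*sqrt(8329662905147)/4394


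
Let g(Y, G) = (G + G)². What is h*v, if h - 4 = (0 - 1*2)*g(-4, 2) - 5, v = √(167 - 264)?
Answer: -33*I*√97 ≈ -325.01*I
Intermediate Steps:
g(Y, G) = 4*G² (g(Y, G) = (2*G)² = 4*G²)
v = I*√97 (v = √(-97) = I*√97 ≈ 9.8489*I)
h = -33 (h = 4 + ((0 - 1*2)*(4*2²) - 5) = 4 + ((0 - 2)*(4*4) - 5) = 4 + (-2*16 - 5) = 4 + (-32 - 5) = 4 - 37 = -33)
h*v = -33*I*√97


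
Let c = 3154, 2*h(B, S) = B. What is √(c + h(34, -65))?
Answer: √3171 ≈ 56.312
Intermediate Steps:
h(B, S) = B/2
√(c + h(34, -65)) = √(3154 + (½)*34) = √(3154 + 17) = √3171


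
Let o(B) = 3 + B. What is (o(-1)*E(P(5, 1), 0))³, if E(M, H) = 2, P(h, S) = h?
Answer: 64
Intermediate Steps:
(o(-1)*E(P(5, 1), 0))³ = ((3 - 1)*2)³ = (2*2)³ = 4³ = 64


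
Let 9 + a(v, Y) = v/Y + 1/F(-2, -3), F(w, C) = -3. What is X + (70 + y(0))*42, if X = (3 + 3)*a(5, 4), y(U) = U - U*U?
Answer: 5783/2 ≈ 2891.5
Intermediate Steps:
y(U) = U - U²
a(v, Y) = -28/3 + v/Y (a(v, Y) = -9 + (v/Y + 1/(-3)) = -9 + (v/Y + 1*(-⅓)) = -9 + (v/Y - ⅓) = -9 + (-⅓ + v/Y) = -28/3 + v/Y)
X = -97/2 (X = (3 + 3)*(-28/3 + 5/4) = 6*(-28/3 + 5*(¼)) = 6*(-28/3 + 5/4) = 6*(-97/12) = -97/2 ≈ -48.500)
X + (70 + y(0))*42 = -97/2 + (70 + 0*(1 - 1*0))*42 = -97/2 + (70 + 0*(1 + 0))*42 = -97/2 + (70 + 0*1)*42 = -97/2 + (70 + 0)*42 = -97/2 + 70*42 = -97/2 + 2940 = 5783/2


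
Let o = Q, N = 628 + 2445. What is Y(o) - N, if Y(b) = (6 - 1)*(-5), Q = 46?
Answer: -3098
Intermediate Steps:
N = 3073
o = 46
Y(b) = -25 (Y(b) = 5*(-5) = -25)
Y(o) - N = -25 - 1*3073 = -25 - 3073 = -3098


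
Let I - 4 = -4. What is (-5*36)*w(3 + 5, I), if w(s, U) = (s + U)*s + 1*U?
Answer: -11520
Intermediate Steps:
I = 0 (I = 4 - 4 = 0)
w(s, U) = U + s*(U + s) (w(s, U) = (U + s)*s + U = s*(U + s) + U = U + s*(U + s))
(-5*36)*w(3 + 5, I) = (-5*36)*(0 + (3 + 5)**2 + 0*(3 + 5)) = -180*(0 + 8**2 + 0*8) = -180*(0 + 64 + 0) = -180*64 = -11520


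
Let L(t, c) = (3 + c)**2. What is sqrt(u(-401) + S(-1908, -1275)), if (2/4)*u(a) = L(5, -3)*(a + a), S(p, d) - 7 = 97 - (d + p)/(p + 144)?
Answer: sqrt(180273)/42 ≈ 10.109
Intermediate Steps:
S(p, d) = 104 - (d + p)/(144 + p) (S(p, d) = 7 + (97 - (d + p)/(p + 144)) = 7 + (97 - (d + p)/(144 + p)) = 104 - (d + p)/(144 + p))
u(a) = 0 (u(a) = 2*((3 - 3)**2*(a + a)) = 2*(0**2*(2*a)) = 2*(0*(2*a)) = 2*0 = 0)
sqrt(u(-401) + S(-1908, -1275)) = sqrt(0 + (14976 - 1*(-1275) + 103*(-1908))/(144 - 1908)) = sqrt(0 + (14976 + 1275 - 196524)/(-1764)) = sqrt(0 - 1/1764*(-180273)) = sqrt(0 + 60091/588) = sqrt(60091/588) = sqrt(180273)/42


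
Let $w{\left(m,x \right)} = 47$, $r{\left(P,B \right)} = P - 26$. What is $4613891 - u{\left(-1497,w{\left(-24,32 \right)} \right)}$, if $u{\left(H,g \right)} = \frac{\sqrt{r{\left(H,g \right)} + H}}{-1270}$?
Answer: $4613891 + \frac{i \sqrt{755}}{635} \approx 4.6139 \cdot 10^{6} + 0.043271 i$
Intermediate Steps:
$r{\left(P,B \right)} = -26 + P$
$u{\left(H,g \right)} = - \frac{\sqrt{-26 + 2 H}}{1270}$ ($u{\left(H,g \right)} = \frac{\sqrt{\left(-26 + H\right) + H}}{-1270} = \sqrt{-26 + 2 H} \left(- \frac{1}{1270}\right) = - \frac{\sqrt{-26 + 2 H}}{1270}$)
$4613891 - u{\left(-1497,w{\left(-24,32 \right)} \right)} = 4613891 - - \frac{\sqrt{-26 + 2 \left(-1497\right)}}{1270} = 4613891 - - \frac{\sqrt{-26 - 2994}}{1270} = 4613891 - - \frac{\sqrt{-3020}}{1270} = 4613891 - - \frac{2 i \sqrt{755}}{1270} = 4613891 - - \frac{i \sqrt{755}}{635} = 4613891 + \frac{i \sqrt{755}}{635}$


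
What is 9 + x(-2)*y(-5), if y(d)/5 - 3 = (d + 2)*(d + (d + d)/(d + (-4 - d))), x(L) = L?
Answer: -96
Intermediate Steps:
y(d) = 15 + 5*d*(2 + d)/2 (y(d) = 15 + 5*((d + 2)*(d + (d + d)/(d + (-4 - d)))) = 15 + 5*((2 + d)*(d + (2*d)/(-4))) = 15 + 5*((2 + d)*(d + (2*d)*(-1/4))) = 15 + 5*((2 + d)*(d - d/2)) = 15 + 5*((2 + d)*(d/2)) = 15 + 5*(d*(2 + d)/2) = 15 + 5*d*(2 + d)/2)
9 + x(-2)*y(-5) = 9 - 2*(15 + 5*(-5) + (5/2)*(-5)**2) = 9 - 2*(15 - 25 + (5/2)*25) = 9 - 2*(15 - 25 + 125/2) = 9 - 2*105/2 = 9 - 105 = -96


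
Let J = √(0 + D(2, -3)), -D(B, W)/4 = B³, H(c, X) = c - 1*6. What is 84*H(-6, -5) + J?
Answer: -1008 + 4*I*√2 ≈ -1008.0 + 5.6569*I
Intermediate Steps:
H(c, X) = -6 + c (H(c, X) = c - 6 = -6 + c)
D(B, W) = -4*B³
J = 4*I*√2 (J = √(0 - 4*2³) = √(0 - 4*8) = √(0 - 32) = √(-32) = 4*I*√2 ≈ 5.6569*I)
84*H(-6, -5) + J = 84*(-6 - 6) + 4*I*√2 = 84*(-12) + 4*I*√2 = -1008 + 4*I*√2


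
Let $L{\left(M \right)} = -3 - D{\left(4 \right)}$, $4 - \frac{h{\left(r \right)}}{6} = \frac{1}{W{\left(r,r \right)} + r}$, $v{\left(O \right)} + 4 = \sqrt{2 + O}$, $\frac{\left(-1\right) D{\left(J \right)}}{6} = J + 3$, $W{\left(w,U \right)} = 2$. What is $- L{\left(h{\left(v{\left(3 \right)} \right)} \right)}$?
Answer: $-39$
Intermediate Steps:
$D{\left(J \right)} = -18 - 6 J$ ($D{\left(J \right)} = - 6 \left(J + 3\right) = - 6 \left(3 + J\right) = -18 - 6 J$)
$v{\left(O \right)} = -4 + \sqrt{2 + O}$
$h{\left(r \right)} = 24 - \frac{6}{2 + r}$
$L{\left(M \right)} = 39$ ($L{\left(M \right)} = -3 - \left(-18 - 24\right) = -3 - -42 = -3 + 42 = 39$)
$- L{\left(h{\left(v{\left(3 \right)} \right)} \right)} = \left(-1\right) 39 = -39$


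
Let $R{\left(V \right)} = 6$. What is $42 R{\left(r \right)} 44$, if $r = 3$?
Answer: $11088$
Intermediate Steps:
$42 R{\left(r \right)} 44 = 42 \cdot 6 \cdot 44 = 252 \cdot 44 = 11088$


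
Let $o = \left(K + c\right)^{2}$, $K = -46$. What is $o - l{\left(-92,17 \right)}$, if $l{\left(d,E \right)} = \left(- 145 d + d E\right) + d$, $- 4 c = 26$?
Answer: $- \frac{35711}{4} \approx -8927.8$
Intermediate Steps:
$c = - \frac{13}{2}$ ($c = \left(- \frac{1}{4}\right) 26 = - \frac{13}{2} \approx -6.5$)
$l{\left(d,E \right)} = - 144 d + E d$ ($l{\left(d,E \right)} = \left(- 145 d + E d\right) + d = - 144 d + E d$)
$o = \frac{11025}{4}$ ($o = \left(-46 - \frac{13}{2}\right)^{2} = \left(- \frac{105}{2}\right)^{2} = \frac{11025}{4} \approx 2756.3$)
$o - l{\left(-92,17 \right)} = \frac{11025}{4} - - 92 \left(-144 + 17\right) = \frac{11025}{4} - \left(-92\right) \left(-127\right) = \frac{11025}{4} - 11684 = - \frac{35711}{4}$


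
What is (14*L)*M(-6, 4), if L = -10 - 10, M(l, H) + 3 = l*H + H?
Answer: 6440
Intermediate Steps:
M(l, H) = -3 + H + H*l (M(l, H) = -3 + (l*H + H) = -3 + (H*l + H) = -3 + (H + H*l) = -3 + H + H*l)
L = -20
(14*L)*M(-6, 4) = (14*(-20))*(-3 + 4 + 4*(-6)) = -280*(-3 + 4 - 24) = -280*(-23) = 6440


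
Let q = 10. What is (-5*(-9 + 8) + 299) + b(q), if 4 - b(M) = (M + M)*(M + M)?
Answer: -92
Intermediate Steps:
b(M) = 4 - 4*M² (b(M) = 4 - (M + M)*(M + M) = 4 - 2*M*2*M = 4 - 4*M²)
(-5*(-9 + 8) + 299) + b(q) = (-5*(-9 + 8) + 299) + (4 - 4*10²) = (-5*(-1) + 299) + (4 - 4*100) = (5 + 299) + (4 - 400) = 304 - 396 = -92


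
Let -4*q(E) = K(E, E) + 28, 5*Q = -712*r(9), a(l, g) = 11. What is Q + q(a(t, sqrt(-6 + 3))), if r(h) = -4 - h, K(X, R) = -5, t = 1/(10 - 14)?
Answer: 36909/20 ≈ 1845.4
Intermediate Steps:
t = -1/4 (t = 1/(-4) = -1/4 ≈ -0.25000)
Q = 9256/5 (Q = (-712*(-4 - 1*9))/5 = (-712*(-4 - 9))/5 = (-712*(-13))/5 = (1/5)*9256 = 9256/5 ≈ 1851.2)
q(E) = -23/4 (q(E) = -(-5 + 28)/4 = -1/4*23 = -23/4)
Q + q(a(t, sqrt(-6 + 3))) = 9256/5 - 23/4 = 36909/20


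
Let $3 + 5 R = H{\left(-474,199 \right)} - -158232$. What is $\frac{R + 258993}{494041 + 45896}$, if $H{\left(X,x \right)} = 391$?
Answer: $\frac{17101}{31761} \approx 0.53843$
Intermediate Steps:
$R = 31724$ ($R = - \frac{3}{5} + \frac{391 - -158232}{5} = - \frac{3}{5} + \frac{391 + 158232}{5} = - \frac{3}{5} + \frac{1}{5} \cdot 158623 = - \frac{3}{5} + \frac{158623}{5} = 31724$)
$\frac{R + 258993}{494041 + 45896} = \frac{31724 + 258993}{494041 + 45896} = \frac{290717}{539937} = 290717 \cdot \frac{1}{539937} = \frac{17101}{31761}$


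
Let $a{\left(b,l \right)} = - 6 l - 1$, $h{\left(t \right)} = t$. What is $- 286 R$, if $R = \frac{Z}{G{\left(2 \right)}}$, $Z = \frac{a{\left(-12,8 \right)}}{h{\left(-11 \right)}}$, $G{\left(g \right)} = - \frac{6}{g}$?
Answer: $\frac{1274}{3} \approx 424.67$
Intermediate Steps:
$a{\left(b,l \right)} = -1 - 6 l$
$Z = \frac{49}{11}$ ($Z = \frac{-1 - 48}{-11} = \left(-1 - 48\right) \left(- \frac{1}{11}\right) = \left(-49\right) \left(- \frac{1}{11}\right) = \frac{49}{11} \approx 4.4545$)
$R = - \frac{49}{33}$ ($R = \frac{49}{11 \left(- \frac{6}{2}\right)} = \frac{49}{11 \left(\left(-6\right) \frac{1}{2}\right)} = \frac{49}{11 \left(-3\right)} = \frac{49}{11} \left(- \frac{1}{3}\right) = - \frac{49}{33} \approx -1.4848$)
$- 286 R = \left(-286\right) \left(- \frac{49}{33}\right) = \frac{1274}{3}$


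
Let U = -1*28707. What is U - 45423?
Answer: -74130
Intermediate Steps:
U = -28707
U - 45423 = -28707 - 45423 = -74130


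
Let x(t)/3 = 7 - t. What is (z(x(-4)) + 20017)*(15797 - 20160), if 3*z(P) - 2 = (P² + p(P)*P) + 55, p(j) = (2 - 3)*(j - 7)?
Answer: -87753019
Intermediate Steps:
p(j) = 7 - j (p(j) = -(-7 + j) = 7 - j)
x(t) = 21 - 3*t (x(t) = 3*(7 - t) = 21 - 3*t)
z(P) = 19 + P²/3 + P*(7 - P)/3 (z(P) = ⅔ + ((P² + (7 - P)*P) + 55)/3 = ⅔ + ((P² + P*(7 - P)) + 55)/3 = ⅔ + (55 + P² + P*(7 - P))/3 = ⅔ + (55/3 + P²/3 + P*(7 - P)/3) = 19 + P²/3 + P*(7 - P)/3)
(z(x(-4)) + 20017)*(15797 - 20160) = ((19 + 7*(21 - 3*(-4))/3) + 20017)*(15797 - 20160) = ((19 + 7*(21 + 12)/3) + 20017)*(-4363) = ((19 + (7/3)*33) + 20017)*(-4363) = ((19 + 77) + 20017)*(-4363) = (96 + 20017)*(-4363) = 20113*(-4363) = -87753019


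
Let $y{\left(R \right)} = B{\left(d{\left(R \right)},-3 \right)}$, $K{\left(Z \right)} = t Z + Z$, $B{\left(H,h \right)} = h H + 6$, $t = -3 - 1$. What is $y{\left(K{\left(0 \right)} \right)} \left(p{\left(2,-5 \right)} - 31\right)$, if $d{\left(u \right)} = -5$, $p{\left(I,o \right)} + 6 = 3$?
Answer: $-714$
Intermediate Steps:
$p{\left(I,o \right)} = -3$ ($p{\left(I,o \right)} = -6 + 3 = -3$)
$t = -4$
$B{\left(H,h \right)} = 6 + H h$ ($B{\left(H,h \right)} = H h + 6 = 6 + H h$)
$K{\left(Z \right)} = - 3 Z$ ($K{\left(Z \right)} = - 4 Z + Z = - 3 Z$)
$y{\left(R \right)} = 21$ ($y{\left(R \right)} = 6 - -15 = 6 + 15 = 21$)
$y{\left(K{\left(0 \right)} \right)} \left(p{\left(2,-5 \right)} - 31\right) = 21 \left(-3 - 31\right) = 21 \left(-34\right) = -714$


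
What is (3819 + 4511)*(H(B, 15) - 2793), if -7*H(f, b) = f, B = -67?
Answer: -23185960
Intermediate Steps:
H(f, b) = -f/7
(3819 + 4511)*(H(B, 15) - 2793) = (3819 + 4511)*(-⅐*(-67) - 2793) = 8330*(67/7 - 2793) = 8330*(-19484/7) = -23185960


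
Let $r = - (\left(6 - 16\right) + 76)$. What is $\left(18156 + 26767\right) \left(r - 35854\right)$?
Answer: $-1613634160$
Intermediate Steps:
$r = -66$ ($r = - (\left(6 - 16\right) + 76) = - (-10 + 76) = \left(-1\right) 66 = -66$)
$\left(18156 + 26767\right) \left(r - 35854\right) = \left(18156 + 26767\right) \left(-66 - 35854\right) = 44923 \left(-35920\right) = -1613634160$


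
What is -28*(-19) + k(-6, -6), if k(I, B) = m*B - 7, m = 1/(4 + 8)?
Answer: 1049/2 ≈ 524.50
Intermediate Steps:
m = 1/12 ≈ 0.083333
k(I, B) = -7 + B/12 (k(I, B) = B/12 - 7 = -7 + B/12)
-28*(-19) + k(-6, -6) = -28*(-19) + (-7 + (1/12)*(-6)) = 532 + (-7 - ½) = 532 - 15/2 = 1049/2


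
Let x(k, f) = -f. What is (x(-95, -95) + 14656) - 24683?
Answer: -9932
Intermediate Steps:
(x(-95, -95) + 14656) - 24683 = (-1*(-95) + 14656) - 24683 = (95 + 14656) - 24683 = 14751 - 24683 = -9932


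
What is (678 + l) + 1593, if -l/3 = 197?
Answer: 1680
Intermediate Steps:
l = -591 (l = -3*197 = -591)
(678 + l) + 1593 = (678 - 591) + 1593 = 87 + 1593 = 1680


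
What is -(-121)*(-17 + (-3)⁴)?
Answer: 7744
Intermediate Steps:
-(-121)*(-17 + (-3)⁴) = -(-121)*(-17 + 81) = -(-121)*64 = -1*(-7744) = 7744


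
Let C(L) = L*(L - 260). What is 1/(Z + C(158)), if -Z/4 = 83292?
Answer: -1/349284 ≈ -2.8630e-6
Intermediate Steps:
Z = -333168 (Z = -4*83292 = -333168)
C(L) = L*(-260 + L)
1/(Z + C(158)) = 1/(-333168 + 158*(-260 + 158)) = 1/(-333168 + 158*(-102)) = 1/(-333168 - 16116) = 1/(-349284) = -1/349284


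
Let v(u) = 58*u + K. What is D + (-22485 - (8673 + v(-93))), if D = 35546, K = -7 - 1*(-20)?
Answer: 9769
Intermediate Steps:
K = 13 (K = -7 + 20 = 13)
v(u) = 13 + 58*u (v(u) = 58*u + 13 = 13 + 58*u)
D + (-22485 - (8673 + v(-93))) = 35546 + (-22485 - (8673 + (13 + 58*(-93)))) = 35546 + (-22485 - (8673 + (13 - 5394))) = 35546 + (-22485 - (8673 - 5381)) = 35546 + (-22485 - 1*3292) = 35546 + (-22485 - 3292) = 35546 - 25777 = 9769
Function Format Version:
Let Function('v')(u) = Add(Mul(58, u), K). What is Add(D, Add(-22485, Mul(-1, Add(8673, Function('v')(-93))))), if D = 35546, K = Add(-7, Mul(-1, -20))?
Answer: 9769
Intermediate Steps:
K = 13 (K = Add(-7, 20) = 13)
Function('v')(u) = Add(13, Mul(58, u)) (Function('v')(u) = Add(Mul(58, u), 13) = Add(13, Mul(58, u)))
Add(D, Add(-22485, Mul(-1, Add(8673, Function('v')(-93))))) = Add(35546, Add(-22485, Mul(-1, Add(8673, Add(13, Mul(58, -93)))))) = Add(35546, Add(-22485, Mul(-1, Add(8673, Add(13, -5394))))) = Add(35546, Add(-22485, Mul(-1, Add(8673, -5381)))) = Add(35546, Add(-22485, Mul(-1, 3292))) = Add(35546, Add(-22485, -3292)) = Add(35546, -25777) = 9769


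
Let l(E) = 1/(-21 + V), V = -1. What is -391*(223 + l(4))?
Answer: -1917855/22 ≈ -87175.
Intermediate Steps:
l(E) = -1/22 (l(E) = 1/(-21 - 1) = 1/(-22) = -1/22)
-391*(223 + l(4)) = -391*(223 - 1/22) = -391*4905/22 = -1917855/22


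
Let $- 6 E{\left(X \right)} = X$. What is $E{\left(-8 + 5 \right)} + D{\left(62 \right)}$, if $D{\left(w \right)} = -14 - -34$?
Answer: $\frac{41}{2} \approx 20.5$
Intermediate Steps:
$D{\left(w \right)} = 20$ ($D{\left(w \right)} = -14 + 34 = 20$)
$E{\left(X \right)} = - \frac{X}{6}$
$E{\left(-8 + 5 \right)} + D{\left(62 \right)} = - \frac{-8 + 5}{6} + 20 = \left(- \frac{1}{6}\right) \left(-3\right) + 20 = \frac{1}{2} + 20 = \frac{41}{2}$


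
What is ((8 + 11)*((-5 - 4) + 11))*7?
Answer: 266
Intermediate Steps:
((8 + 11)*((-5 - 4) + 11))*7 = (19*(-9 + 11))*7 = (19*2)*7 = 38*7 = 266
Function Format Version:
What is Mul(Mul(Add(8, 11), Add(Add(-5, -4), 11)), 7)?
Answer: 266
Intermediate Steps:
Mul(Mul(Add(8, 11), Add(Add(-5, -4), 11)), 7) = Mul(Mul(19, Add(-9, 11)), 7) = Mul(Mul(19, 2), 7) = Mul(38, 7) = 266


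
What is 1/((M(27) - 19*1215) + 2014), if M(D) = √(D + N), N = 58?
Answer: -21071/443986956 - √85/443986956 ≈ -4.7479e-5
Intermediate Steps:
M(D) = √(58 + D) (M(D) = √(D + 58) = √(58 + D))
1/((M(27) - 19*1215) + 2014) = 1/((√(58 + 27) - 19*1215) + 2014) = 1/((√85 - 23085) + 2014) = 1/((-23085 + √85) + 2014) = 1/(-21071 + √85)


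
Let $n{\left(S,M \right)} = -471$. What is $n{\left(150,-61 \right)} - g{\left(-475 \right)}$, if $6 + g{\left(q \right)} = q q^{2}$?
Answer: $107171410$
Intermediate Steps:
$g{\left(q \right)} = -6 + q^{3}$ ($g{\left(q \right)} = -6 + q q^{2} = -6 + q^{3}$)
$n{\left(150,-61 \right)} - g{\left(-475 \right)} = -471 - \left(-6 + \left(-475\right)^{3}\right) = -471 - \left(-6 - 107171875\right) = -471 - -107171881 = -471 + 107171881 = 107171410$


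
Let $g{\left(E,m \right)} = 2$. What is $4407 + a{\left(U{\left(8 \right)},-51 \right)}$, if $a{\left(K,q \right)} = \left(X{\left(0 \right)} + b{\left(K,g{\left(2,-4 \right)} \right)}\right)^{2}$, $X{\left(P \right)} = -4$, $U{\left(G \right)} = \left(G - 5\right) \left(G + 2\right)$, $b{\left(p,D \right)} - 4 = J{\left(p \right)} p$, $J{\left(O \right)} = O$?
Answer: $814407$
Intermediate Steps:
$b{\left(p,D \right)} = 4 + p^{2}$ ($b{\left(p,D \right)} = 4 + p p = 4 + p^{2}$)
$U{\left(G \right)} = \left(-5 + G\right) \left(2 + G\right)$
$a{\left(K,q \right)} = K^{4}$ ($a{\left(K,q \right)} = \left(-4 + \left(4 + K^{2}\right)\right)^{2} = \left(K^{2}\right)^{2} = K^{4}$)
$4407 + a{\left(U{\left(8 \right)},-51 \right)} = 4407 + \left(-10 + 8^{2} - 24\right)^{4} = 4407 + \left(-10 + 64 - 24\right)^{4} = 4407 + 30^{4} = 4407 + 810000 = 814407$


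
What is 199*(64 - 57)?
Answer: 1393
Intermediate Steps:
199*(64 - 57) = 199*7 = 1393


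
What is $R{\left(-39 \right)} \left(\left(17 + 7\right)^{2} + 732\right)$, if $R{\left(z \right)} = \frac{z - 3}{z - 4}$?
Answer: $\frac{54936}{43} \approx 1277.6$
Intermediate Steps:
$R{\left(z \right)} = \frac{-3 + z}{-4 + z}$
$R{\left(-39 \right)} \left(\left(17 + 7\right)^{2} + 732\right) = \frac{-3 - 39}{-4 - 39} \left(\left(17 + 7\right)^{2} + 732\right) = \frac{1}{-43} \left(-42\right) \left(24^{2} + 732\right) = \left(- \frac{1}{43}\right) \left(-42\right) \left(576 + 732\right) = \frac{42}{43} \cdot 1308 = \frac{54936}{43}$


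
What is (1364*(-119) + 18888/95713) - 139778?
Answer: -28914304134/95713 ≈ -3.0209e+5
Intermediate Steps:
(1364*(-119) + 18888/95713) - 139778 = (-162316 + 18888*(1/95713)) - 139778 = (-162316 + 18888/95713) - 139778 = -15535732420/95713 - 139778 = -28914304134/95713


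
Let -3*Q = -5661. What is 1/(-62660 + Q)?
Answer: -1/60773 ≈ -1.6455e-5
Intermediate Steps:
Q = 1887 (Q = -1/3*(-5661) = 1887)
1/(-62660 + Q) = 1/(-62660 + 1887) = 1/(-60773) = -1/60773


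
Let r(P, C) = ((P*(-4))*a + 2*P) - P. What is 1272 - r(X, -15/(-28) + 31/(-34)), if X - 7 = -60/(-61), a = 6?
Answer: 88793/61 ≈ 1455.6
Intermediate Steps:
X = 487/61 (X = 7 - 60/(-61) = 7 - 60*(-1/61) = 7 + 60/61 = 487/61 ≈ 7.9836)
r(P, C) = -23*P (r(P, C) = ((P*(-4))*6 + 2*P) - P = (-4*P*6 + 2*P) - P = (-24*P + 2*P) - P = -22*P - P = -23*P)
1272 - r(X, -15/(-28) + 31/(-34)) = 1272 - (-23)*487/61 = 1272 - 1*(-11201/61) = 1272 + 11201/61 = 88793/61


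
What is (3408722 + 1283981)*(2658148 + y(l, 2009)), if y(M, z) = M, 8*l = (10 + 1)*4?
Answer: 24947849807821/2 ≈ 1.2474e+13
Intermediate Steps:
l = 11/2 (l = ((10 + 1)*4)/8 = (11*4)/8 = (⅛)*44 = 11/2 ≈ 5.5000)
(3408722 + 1283981)*(2658148 + y(l, 2009)) = (3408722 + 1283981)*(2658148 + 11/2) = 4692703*(5316307/2) = 24947849807821/2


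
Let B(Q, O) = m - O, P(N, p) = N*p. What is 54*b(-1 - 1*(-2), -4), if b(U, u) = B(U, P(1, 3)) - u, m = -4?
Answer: -162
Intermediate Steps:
B(Q, O) = -4 - O
b(U, u) = -7 - u (b(U, u) = (-4 - 3) - u = -7 - u)
54*b(-1 - 1*(-2), -4) = 54*(-7 - 1*(-4)) = 54*(-7 + 4) = 54*(-3) = -162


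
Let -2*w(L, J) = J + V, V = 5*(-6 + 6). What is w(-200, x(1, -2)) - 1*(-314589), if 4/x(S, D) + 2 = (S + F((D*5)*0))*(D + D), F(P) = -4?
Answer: 1572944/5 ≈ 3.1459e+5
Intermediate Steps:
V = 0 (V = 5*0 = 0)
x(S, D) = 4/(-2 + 2*D*(-4 + S)) (x(S, D) = 4/(-2 + (S - 4)*(D + D)) = 4/(-2 + (-4 + S)*(2*D)) = 4/(-2 + 2*D*(-4 + S)))
w(L, J) = -J/2 (w(L, J) = -(J + 0)/2 = -J/2)
w(-200, x(1, -2)) - 1*(-314589) = -1/(-1 - 4*(-2) - 2*1) - 1*(-314589) = -1/(-1 + 8 - 2) + 314589 = -1/5 + 314589 = 1572944/5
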